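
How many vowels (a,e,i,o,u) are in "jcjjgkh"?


Input: jcjjgkh
Checking each character:
  'j' at position 0: consonant
  'c' at position 1: consonant
  'j' at position 2: consonant
  'j' at position 3: consonant
  'g' at position 4: consonant
  'k' at position 5: consonant
  'h' at position 6: consonant
Total vowels: 0

0


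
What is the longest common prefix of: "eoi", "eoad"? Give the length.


Words: eoi, eoad
  Position 0: all 'e' => match
  Position 1: all 'o' => match
  Position 2: ('i', 'a') => mismatch, stop
LCP = "eo" (length 2)

2


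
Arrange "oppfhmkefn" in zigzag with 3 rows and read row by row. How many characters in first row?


Zigzag "oppfhmkefn" into 3 rows:
Placing characters:
  'o' => row 0
  'p' => row 1
  'p' => row 2
  'f' => row 1
  'h' => row 0
  'm' => row 1
  'k' => row 2
  'e' => row 1
  'f' => row 0
  'n' => row 1
Rows:
  Row 0: "ohf"
  Row 1: "pfmen"
  Row 2: "pk"
First row length: 3

3


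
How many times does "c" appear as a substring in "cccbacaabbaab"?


Searching for "c" in "cccbacaabbaab"
Scanning each position:
  Position 0: "c" => MATCH
  Position 1: "c" => MATCH
  Position 2: "c" => MATCH
  Position 3: "b" => no
  Position 4: "a" => no
  Position 5: "c" => MATCH
  Position 6: "a" => no
  Position 7: "a" => no
  Position 8: "b" => no
  Position 9: "b" => no
  Position 10: "a" => no
  Position 11: "a" => no
  Position 12: "b" => no
Total occurrences: 4

4


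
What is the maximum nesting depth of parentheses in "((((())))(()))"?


Input: "((((())))(()))"
Tracking depth:
  Position 0 '(': depth becomes 1
  Position 1 '(': depth becomes 2
  Position 2 '(': depth becomes 3
  Position 3 '(': depth becomes 4
  Position 4 '(': depth becomes 5
  Position 5 ')': depth becomes 4
  Position 6 ')': depth becomes 3
  Position 7 ')': depth becomes 2
  Position 8 ')': depth becomes 1
  Position 9 '(': depth becomes 2
  Position 10 '(': depth becomes 3
  Position 11 ')': depth becomes 2
  Position 12 ')': depth becomes 1
  Position 13 ')': depth becomes 0
Maximum depth reached: 5

5


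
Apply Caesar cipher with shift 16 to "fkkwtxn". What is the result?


Caesar cipher: shift "fkkwtxn" by 16
  'f' (pos 5) + 16 = pos 21 = 'v'
  'k' (pos 10) + 16 = pos 0 = 'a'
  'k' (pos 10) + 16 = pos 0 = 'a'
  'w' (pos 22) + 16 = pos 12 = 'm'
  't' (pos 19) + 16 = pos 9 = 'j'
  'x' (pos 23) + 16 = pos 13 = 'n'
  'n' (pos 13) + 16 = pos 3 = 'd'
Result: vaamjnd

vaamjnd


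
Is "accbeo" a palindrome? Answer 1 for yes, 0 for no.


Input: accbeo
Reversed: oebcca
  Compare pos 0 ('a') with pos 5 ('o'): MISMATCH
  Compare pos 1 ('c') with pos 4 ('e'): MISMATCH
  Compare pos 2 ('c') with pos 3 ('b'): MISMATCH
Result: not a palindrome

0


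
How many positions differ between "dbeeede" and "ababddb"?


Comparing "dbeeede" and "ababddb" position by position:
  Position 0: 'd' vs 'a' => DIFFER
  Position 1: 'b' vs 'b' => same
  Position 2: 'e' vs 'a' => DIFFER
  Position 3: 'e' vs 'b' => DIFFER
  Position 4: 'e' vs 'd' => DIFFER
  Position 5: 'd' vs 'd' => same
  Position 6: 'e' vs 'b' => DIFFER
Positions that differ: 5

5


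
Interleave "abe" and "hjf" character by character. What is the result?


Interleaving "abe" and "hjf":
  Position 0: 'a' from first, 'h' from second => "ah"
  Position 1: 'b' from first, 'j' from second => "bj"
  Position 2: 'e' from first, 'f' from second => "ef"
Result: ahbjef

ahbjef


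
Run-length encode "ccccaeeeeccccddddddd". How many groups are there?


Input: ccccaeeeeccccddddddd
Scanning for consecutive runs:
  Group 1: 'c' x 4 (positions 0-3)
  Group 2: 'a' x 1 (positions 4-4)
  Group 3: 'e' x 4 (positions 5-8)
  Group 4: 'c' x 4 (positions 9-12)
  Group 5: 'd' x 7 (positions 13-19)
Total groups: 5

5


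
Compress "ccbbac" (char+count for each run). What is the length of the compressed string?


Input: ccbbac
Runs:
  'c' x 2 => "c2"
  'b' x 2 => "b2"
  'a' x 1 => "a1"
  'c' x 1 => "c1"
Compressed: "c2b2a1c1"
Compressed length: 8

8


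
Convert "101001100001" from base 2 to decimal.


Input: "101001100001" in base 2
Positional expansion:
  Digit '1' (value 1) x 2^11 = 2048
  Digit '0' (value 0) x 2^10 = 0
  Digit '1' (value 1) x 2^9 = 512
  Digit '0' (value 0) x 2^8 = 0
  Digit '0' (value 0) x 2^7 = 0
  Digit '1' (value 1) x 2^6 = 64
  Digit '1' (value 1) x 2^5 = 32
  Digit '0' (value 0) x 2^4 = 0
  Digit '0' (value 0) x 2^3 = 0
  Digit '0' (value 0) x 2^2 = 0
  Digit '0' (value 0) x 2^1 = 0
  Digit '1' (value 1) x 2^0 = 1
Sum = 2657

2657


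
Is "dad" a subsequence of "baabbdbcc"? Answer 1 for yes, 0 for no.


Check if "dad" is a subsequence of "baabbdbcc"
Greedy scan:
  Position 0 ('b'): no match needed
  Position 1 ('a'): no match needed
  Position 2 ('a'): no match needed
  Position 3 ('b'): no match needed
  Position 4 ('b'): no match needed
  Position 5 ('d'): matches sub[0] = 'd'
  Position 6 ('b'): no match needed
  Position 7 ('c'): no match needed
  Position 8 ('c'): no match needed
Only matched 1/3 characters => not a subsequence

0


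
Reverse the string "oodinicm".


Input: oodinicm
Reading characters right to left:
  Position 7: 'm'
  Position 6: 'c'
  Position 5: 'i'
  Position 4: 'n'
  Position 3: 'i'
  Position 2: 'd'
  Position 1: 'o'
  Position 0: 'o'
Reversed: mcinidoo

mcinidoo


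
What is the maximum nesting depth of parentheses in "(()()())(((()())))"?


Input: "(()()())(((()())))"
Tracking depth:
  Position 0 '(': depth becomes 1
  Position 1 '(': depth becomes 2
  Position 2 ')': depth becomes 1
  Position 3 '(': depth becomes 2
  Position 4 ')': depth becomes 1
  Position 5 '(': depth becomes 2
  Position 6 ')': depth becomes 1
  Position 7 ')': depth becomes 0
  Position 8 '(': depth becomes 1
  Position 9 '(': depth becomes 2
  Position 10 '(': depth becomes 3
  Position 11 '(': depth becomes 4
  Position 12 ')': depth becomes 3
  Position 13 '(': depth becomes 4
  Position 14 ')': depth becomes 3
  Position 15 ')': depth becomes 2
  Position 16 ')': depth becomes 1
  Position 17 ')': depth becomes 0
Maximum depth reached: 4

4


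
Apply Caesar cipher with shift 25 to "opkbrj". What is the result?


Caesar cipher: shift "opkbrj" by 25
  'o' (pos 14) + 25 = pos 13 = 'n'
  'p' (pos 15) + 25 = pos 14 = 'o'
  'k' (pos 10) + 25 = pos 9 = 'j'
  'b' (pos 1) + 25 = pos 0 = 'a'
  'r' (pos 17) + 25 = pos 16 = 'q'
  'j' (pos 9) + 25 = pos 8 = 'i'
Result: nojaqi

nojaqi


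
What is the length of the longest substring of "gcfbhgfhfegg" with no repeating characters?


Input: "gcfbhgfhfegg"
Sliding window (track last position of each char):
  Position 0 ('g'): window [0,0] length 1 -- new best
  Position 1 ('c'): window [0,1] length 2 -- new best
  Position 2 ('f'): window [0,2] length 3 -- new best
  Position 3 ('b'): window [0,3] length 4 -- new best
  Position 4 ('h'): window [0,4] length 5 -- new best
  Position 5 ('g'): repeat (last at 0), move window start to 1
  Position 5 ('g'): window [1,5] length 5
  Position 6 ('f'): repeat (last at 2), move window start to 3
  Position 6 ('f'): window [3,6] length 4
  Position 7 ('h'): repeat (last at 4), move window start to 5
  Position 7 ('h'): window [5,7] length 3
  Position 8 ('f'): repeat (last at 6), move window start to 7
  Position 8 ('f'): window [7,8] length 2
  Position 9 ('e'): window [7,9] length 3
  Position 10 ('g'): window [7,10] length 4
  Position 11 ('g'): repeat (last at 10), move window start to 11
  Position 11 ('g'): window [11,11] length 1
Longest substring with no repeats: "gcfbh" with length 5

5


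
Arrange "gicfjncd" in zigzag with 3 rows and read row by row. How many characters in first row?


Zigzag "gicfjncd" into 3 rows:
Placing characters:
  'g' => row 0
  'i' => row 1
  'c' => row 2
  'f' => row 1
  'j' => row 0
  'n' => row 1
  'c' => row 2
  'd' => row 1
Rows:
  Row 0: "gj"
  Row 1: "ifnd"
  Row 2: "cc"
First row length: 2

2


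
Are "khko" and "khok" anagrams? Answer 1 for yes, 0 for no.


Strings: "khko", "khok"
Sorted first:  hkko
Sorted second: hkko
Sorted forms match => anagrams

1


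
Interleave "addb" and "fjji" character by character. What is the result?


Interleaving "addb" and "fjji":
  Position 0: 'a' from first, 'f' from second => "af"
  Position 1: 'd' from first, 'j' from second => "dj"
  Position 2: 'd' from first, 'j' from second => "dj"
  Position 3: 'b' from first, 'i' from second => "bi"
Result: afdjdjbi

afdjdjbi


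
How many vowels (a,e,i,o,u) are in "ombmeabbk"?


Input: ombmeabbk
Checking each character:
  'o' at position 0: vowel (running total: 1)
  'm' at position 1: consonant
  'b' at position 2: consonant
  'm' at position 3: consonant
  'e' at position 4: vowel (running total: 2)
  'a' at position 5: vowel (running total: 3)
  'b' at position 6: consonant
  'b' at position 7: consonant
  'k' at position 8: consonant
Total vowels: 3

3


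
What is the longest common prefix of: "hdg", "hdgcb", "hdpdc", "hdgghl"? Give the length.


Words: hdg, hdgcb, hdpdc, hdgghl
  Position 0: all 'h' => match
  Position 1: all 'd' => match
  Position 2: ('g', 'g', 'p', 'g') => mismatch, stop
LCP = "hd" (length 2)

2


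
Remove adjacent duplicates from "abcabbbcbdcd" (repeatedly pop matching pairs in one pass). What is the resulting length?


Input: abcabbbcbdcd
Stack-based adjacent duplicate removal:
  Read 'a': push. Stack: a
  Read 'b': push. Stack: ab
  Read 'c': push. Stack: abc
  Read 'a': push. Stack: abca
  Read 'b': push. Stack: abcab
  Read 'b': matches stack top 'b' => pop. Stack: abca
  Read 'b': push. Stack: abcab
  Read 'c': push. Stack: abcabc
  Read 'b': push. Stack: abcabcb
  Read 'd': push. Stack: abcabcbd
  Read 'c': push. Stack: abcabcbdc
  Read 'd': push. Stack: abcabcbdcd
Final stack: "abcabcbdcd" (length 10)

10


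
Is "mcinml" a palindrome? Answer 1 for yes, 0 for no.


Input: mcinml
Reversed: lmnicm
  Compare pos 0 ('m') with pos 5 ('l'): MISMATCH
  Compare pos 1 ('c') with pos 4 ('m'): MISMATCH
  Compare pos 2 ('i') with pos 3 ('n'): MISMATCH
Result: not a palindrome

0


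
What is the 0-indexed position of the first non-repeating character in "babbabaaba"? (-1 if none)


Input: babbabaaba
Character frequencies:
  'a': 5
  'b': 5
Scanning left to right for freq == 1:
  Position 0 ('b'): freq=5, skip
  Position 1 ('a'): freq=5, skip
  Position 2 ('b'): freq=5, skip
  Position 3 ('b'): freq=5, skip
  Position 4 ('a'): freq=5, skip
  Position 5 ('b'): freq=5, skip
  Position 6 ('a'): freq=5, skip
  Position 7 ('a'): freq=5, skip
  Position 8 ('b'): freq=5, skip
  Position 9 ('a'): freq=5, skip
  No unique character found => answer = -1

-1


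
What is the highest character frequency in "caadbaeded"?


Input: caadbaeded
Character counts:
  'a': 3
  'b': 1
  'c': 1
  'd': 3
  'e': 2
Maximum frequency: 3

3


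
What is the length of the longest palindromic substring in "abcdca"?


Input: "abcdca"
Checking substrings for palindromes:
  [2:5] "cdc" (len 3) => palindrome
Longest palindromic substring: "cdc" with length 3

3


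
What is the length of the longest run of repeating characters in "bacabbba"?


Input: "bacabbba"
Scanning for longest run:
  Position 1 ('a'): new char, reset run to 1
  Position 2 ('c'): new char, reset run to 1
  Position 3 ('a'): new char, reset run to 1
  Position 4 ('b'): new char, reset run to 1
  Position 5 ('b'): continues run of 'b', length=2
  Position 6 ('b'): continues run of 'b', length=3
  Position 7 ('a'): new char, reset run to 1
Longest run: 'b' with length 3

3


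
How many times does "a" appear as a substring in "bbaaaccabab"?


Searching for "a" in "bbaaaccabab"
Scanning each position:
  Position 0: "b" => no
  Position 1: "b" => no
  Position 2: "a" => MATCH
  Position 3: "a" => MATCH
  Position 4: "a" => MATCH
  Position 5: "c" => no
  Position 6: "c" => no
  Position 7: "a" => MATCH
  Position 8: "b" => no
  Position 9: "a" => MATCH
  Position 10: "b" => no
Total occurrences: 5

5


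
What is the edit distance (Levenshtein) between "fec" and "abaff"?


Computing edit distance: "fec" -> "abaff"
DP table:
           a    b    a    f    f
      0    1    2    3    4    5
  f   1    1    2    3    3    4
  e   2    2    2    3    4    4
  c   3    3    3    3    4    5
Edit distance = dp[3][5] = 5

5


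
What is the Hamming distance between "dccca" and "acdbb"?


Comparing "dccca" and "acdbb" position by position:
  Position 0: 'd' vs 'a' => differ
  Position 1: 'c' vs 'c' => same
  Position 2: 'c' vs 'd' => differ
  Position 3: 'c' vs 'b' => differ
  Position 4: 'a' vs 'b' => differ
Total differences (Hamming distance): 4

4


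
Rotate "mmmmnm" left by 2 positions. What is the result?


Input: "mmmmnm", rotate left by 2
First 2 characters: "mm"
Remaining characters: "mmnm"
Concatenate remaining + first: "mmnm" + "mm" = "mmnmmm"

mmnmmm


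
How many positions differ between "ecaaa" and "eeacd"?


Comparing "ecaaa" and "eeacd" position by position:
  Position 0: 'e' vs 'e' => same
  Position 1: 'c' vs 'e' => DIFFER
  Position 2: 'a' vs 'a' => same
  Position 3: 'a' vs 'c' => DIFFER
  Position 4: 'a' vs 'd' => DIFFER
Positions that differ: 3

3


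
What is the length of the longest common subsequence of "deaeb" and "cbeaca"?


LCS of "deaeb" and "cbeaca"
DP table:
           c    b    e    a    c    a
      0    0    0    0    0    0    0
  d   0    0    0    0    0    0    0
  e   0    0    0    1    1    1    1
  a   0    0    0    1    2    2    2
  e   0    0    0    1    2    2    2
  b   0    0    1    1    2    2    2
LCS length = dp[5][6] = 2

2


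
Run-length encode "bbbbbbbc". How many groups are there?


Input: bbbbbbbc
Scanning for consecutive runs:
  Group 1: 'b' x 7 (positions 0-6)
  Group 2: 'c' x 1 (positions 7-7)
Total groups: 2

2


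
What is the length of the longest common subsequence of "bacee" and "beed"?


LCS of "bacee" and "beed"
DP table:
           b    e    e    d
      0    0    0    0    0
  b   0    1    1    1    1
  a   0    1    1    1    1
  c   0    1    1    1    1
  e   0    1    2    2    2
  e   0    1    2    3    3
LCS length = dp[5][4] = 3

3


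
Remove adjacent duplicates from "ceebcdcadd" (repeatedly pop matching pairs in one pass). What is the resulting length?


Input: ceebcdcadd
Stack-based adjacent duplicate removal:
  Read 'c': push. Stack: c
  Read 'e': push. Stack: ce
  Read 'e': matches stack top 'e' => pop. Stack: c
  Read 'b': push. Stack: cb
  Read 'c': push. Stack: cbc
  Read 'd': push. Stack: cbcd
  Read 'c': push. Stack: cbcdc
  Read 'a': push. Stack: cbcdca
  Read 'd': push. Stack: cbcdcad
  Read 'd': matches stack top 'd' => pop. Stack: cbcdca
Final stack: "cbcdca" (length 6)

6


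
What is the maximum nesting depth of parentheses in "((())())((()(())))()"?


Input: "((())())((()(())))()"
Tracking depth:
  Position 0 '(': depth becomes 1
  Position 1 '(': depth becomes 2
  Position 2 '(': depth becomes 3
  Position 3 ')': depth becomes 2
  Position 4 ')': depth becomes 1
  Position 5 '(': depth becomes 2
  Position 6 ')': depth becomes 1
  Position 7 ')': depth becomes 0
  Position 8 '(': depth becomes 1
  Position 9 '(': depth becomes 2
  Position 10 '(': depth becomes 3
  Position 11 ')': depth becomes 2
  Position 12 '(': depth becomes 3
  Position 13 '(': depth becomes 4
  Position 14 ')': depth becomes 3
  Position 15 ')': depth becomes 2
  Position 16 ')': depth becomes 1
  Position 17 ')': depth becomes 0
  Position 18 '(': depth becomes 1
  Position 19 ')': depth becomes 0
Maximum depth reached: 4

4


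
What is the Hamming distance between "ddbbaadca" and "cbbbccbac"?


Comparing "ddbbaadca" and "cbbbccbac" position by position:
  Position 0: 'd' vs 'c' => differ
  Position 1: 'd' vs 'b' => differ
  Position 2: 'b' vs 'b' => same
  Position 3: 'b' vs 'b' => same
  Position 4: 'a' vs 'c' => differ
  Position 5: 'a' vs 'c' => differ
  Position 6: 'd' vs 'b' => differ
  Position 7: 'c' vs 'a' => differ
  Position 8: 'a' vs 'c' => differ
Total differences (Hamming distance): 7

7


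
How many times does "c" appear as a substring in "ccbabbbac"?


Searching for "c" in "ccbabbbac"
Scanning each position:
  Position 0: "c" => MATCH
  Position 1: "c" => MATCH
  Position 2: "b" => no
  Position 3: "a" => no
  Position 4: "b" => no
  Position 5: "b" => no
  Position 6: "b" => no
  Position 7: "a" => no
  Position 8: "c" => MATCH
Total occurrences: 3

3


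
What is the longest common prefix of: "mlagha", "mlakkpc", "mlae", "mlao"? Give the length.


Words: mlagha, mlakkpc, mlae, mlao
  Position 0: all 'm' => match
  Position 1: all 'l' => match
  Position 2: all 'a' => match
  Position 3: ('g', 'k', 'e', 'o') => mismatch, stop
LCP = "mla" (length 3)

3


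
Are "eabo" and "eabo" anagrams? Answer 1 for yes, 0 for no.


Strings: "eabo", "eabo"
Sorted first:  abeo
Sorted second: abeo
Sorted forms match => anagrams

1


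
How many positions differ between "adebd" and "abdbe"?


Comparing "adebd" and "abdbe" position by position:
  Position 0: 'a' vs 'a' => same
  Position 1: 'd' vs 'b' => DIFFER
  Position 2: 'e' vs 'd' => DIFFER
  Position 3: 'b' vs 'b' => same
  Position 4: 'd' vs 'e' => DIFFER
Positions that differ: 3

3


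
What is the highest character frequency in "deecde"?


Input: deecde
Character counts:
  'c': 1
  'd': 2
  'e': 3
Maximum frequency: 3

3


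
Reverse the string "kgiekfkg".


Input: kgiekfkg
Reading characters right to left:
  Position 7: 'g'
  Position 6: 'k'
  Position 5: 'f'
  Position 4: 'k'
  Position 3: 'e'
  Position 2: 'i'
  Position 1: 'g'
  Position 0: 'k'
Reversed: gkfkeigk

gkfkeigk


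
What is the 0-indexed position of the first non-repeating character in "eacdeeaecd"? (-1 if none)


Input: eacdeeaecd
Character frequencies:
  'a': 2
  'c': 2
  'd': 2
  'e': 4
Scanning left to right for freq == 1:
  Position 0 ('e'): freq=4, skip
  Position 1 ('a'): freq=2, skip
  Position 2 ('c'): freq=2, skip
  Position 3 ('d'): freq=2, skip
  Position 4 ('e'): freq=4, skip
  Position 5 ('e'): freq=4, skip
  Position 6 ('a'): freq=2, skip
  Position 7 ('e'): freq=4, skip
  Position 8 ('c'): freq=2, skip
  Position 9 ('d'): freq=2, skip
  No unique character found => answer = -1

-1


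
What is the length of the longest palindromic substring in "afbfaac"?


Input: "afbfaac"
Checking substrings for palindromes:
  [0:5] "afbfa" (len 5) => palindrome
  [1:4] "fbf" (len 3) => palindrome
  [4:6] "aa" (len 2) => palindrome
Longest palindromic substring: "afbfa" with length 5

5


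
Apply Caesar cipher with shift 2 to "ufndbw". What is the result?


Caesar cipher: shift "ufndbw" by 2
  'u' (pos 20) + 2 = pos 22 = 'w'
  'f' (pos 5) + 2 = pos 7 = 'h'
  'n' (pos 13) + 2 = pos 15 = 'p'
  'd' (pos 3) + 2 = pos 5 = 'f'
  'b' (pos 1) + 2 = pos 3 = 'd'
  'w' (pos 22) + 2 = pos 24 = 'y'
Result: whpfdy

whpfdy


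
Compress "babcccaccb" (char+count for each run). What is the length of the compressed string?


Input: babcccaccb
Runs:
  'b' x 1 => "b1"
  'a' x 1 => "a1"
  'b' x 1 => "b1"
  'c' x 3 => "c3"
  'a' x 1 => "a1"
  'c' x 2 => "c2"
  'b' x 1 => "b1"
Compressed: "b1a1b1c3a1c2b1"
Compressed length: 14

14


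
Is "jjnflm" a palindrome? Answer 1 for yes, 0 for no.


Input: jjnflm
Reversed: mlfnjj
  Compare pos 0 ('j') with pos 5 ('m'): MISMATCH
  Compare pos 1 ('j') with pos 4 ('l'): MISMATCH
  Compare pos 2 ('n') with pos 3 ('f'): MISMATCH
Result: not a palindrome

0


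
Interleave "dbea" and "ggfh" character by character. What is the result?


Interleaving "dbea" and "ggfh":
  Position 0: 'd' from first, 'g' from second => "dg"
  Position 1: 'b' from first, 'g' from second => "bg"
  Position 2: 'e' from first, 'f' from second => "ef"
  Position 3: 'a' from first, 'h' from second => "ah"
Result: dgbgefah

dgbgefah


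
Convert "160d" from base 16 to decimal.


Input: "160d" in base 16
Positional expansion:
  Digit '1' (value 1) x 16^3 = 4096
  Digit '6' (value 6) x 16^2 = 1536
  Digit '0' (value 0) x 16^1 = 0
  Digit 'd' (value 13) x 16^0 = 13
Sum = 5645

5645


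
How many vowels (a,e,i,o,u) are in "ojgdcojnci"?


Input: ojgdcojnci
Checking each character:
  'o' at position 0: vowel (running total: 1)
  'j' at position 1: consonant
  'g' at position 2: consonant
  'd' at position 3: consonant
  'c' at position 4: consonant
  'o' at position 5: vowel (running total: 2)
  'j' at position 6: consonant
  'n' at position 7: consonant
  'c' at position 8: consonant
  'i' at position 9: vowel (running total: 3)
Total vowels: 3

3


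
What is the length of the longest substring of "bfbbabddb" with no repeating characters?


Input: "bfbbabddb"
Sliding window (track last position of each char):
  Position 0 ('b'): window [0,0] length 1 -- new best
  Position 1 ('f'): window [0,1] length 2 -- new best
  Position 2 ('b'): repeat (last at 0), move window start to 1
  Position 2 ('b'): window [1,2] length 2
  Position 3 ('b'): repeat (last at 2), move window start to 3
  Position 3 ('b'): window [3,3] length 1
  Position 4 ('a'): window [3,4] length 2
  Position 5 ('b'): repeat (last at 3), move window start to 4
  Position 5 ('b'): window [4,5] length 2
  Position 6 ('d'): window [4,6] length 3 -- new best
  Position 7 ('d'): repeat (last at 6), move window start to 7
  Position 7 ('d'): window [7,7] length 1
  Position 8 ('b'): window [7,8] length 2
Longest substring with no repeats: "abd" with length 3

3


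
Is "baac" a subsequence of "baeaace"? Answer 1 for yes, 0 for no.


Check if "baac" is a subsequence of "baeaace"
Greedy scan:
  Position 0 ('b'): matches sub[0] = 'b'
  Position 1 ('a'): matches sub[1] = 'a'
  Position 2 ('e'): no match needed
  Position 3 ('a'): matches sub[2] = 'a'
  Position 4 ('a'): no match needed
  Position 5 ('c'): matches sub[3] = 'c'
  Position 6 ('e'): no match needed
All 4 characters matched => is a subsequence

1


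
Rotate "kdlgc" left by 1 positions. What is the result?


Input: "kdlgc", rotate left by 1
First 1 characters: "k"
Remaining characters: "dlgc"
Concatenate remaining + first: "dlgc" + "k" = "dlgck"

dlgck


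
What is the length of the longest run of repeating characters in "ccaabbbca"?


Input: "ccaabbbca"
Scanning for longest run:
  Position 1 ('c'): continues run of 'c', length=2
  Position 2 ('a'): new char, reset run to 1
  Position 3 ('a'): continues run of 'a', length=2
  Position 4 ('b'): new char, reset run to 1
  Position 5 ('b'): continues run of 'b', length=2
  Position 6 ('b'): continues run of 'b', length=3
  Position 7 ('c'): new char, reset run to 1
  Position 8 ('a'): new char, reset run to 1
Longest run: 'b' with length 3

3


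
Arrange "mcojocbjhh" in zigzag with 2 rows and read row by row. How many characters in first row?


Zigzag "mcojocbjhh" into 2 rows:
Placing characters:
  'm' => row 0
  'c' => row 1
  'o' => row 0
  'j' => row 1
  'o' => row 0
  'c' => row 1
  'b' => row 0
  'j' => row 1
  'h' => row 0
  'h' => row 1
Rows:
  Row 0: "moobh"
  Row 1: "cjcjh"
First row length: 5

5


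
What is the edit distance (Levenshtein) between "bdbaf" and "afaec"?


Computing edit distance: "bdbaf" -> "afaec"
DP table:
           a    f    a    e    c
      0    1    2    3    4    5
  b   1    1    2    3    4    5
  d   2    2    2    3    4    5
  b   3    3    3    3    4    5
  a   4    3    4    3    4    5
  f   5    4    3    4    4    5
Edit distance = dp[5][5] = 5

5


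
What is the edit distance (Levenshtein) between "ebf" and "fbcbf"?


Computing edit distance: "ebf" -> "fbcbf"
DP table:
           f    b    c    b    f
      0    1    2    3    4    5
  e   1    1    2    3    4    5
  b   2    2    1    2    3    4
  f   3    2    2    2    3    3
Edit distance = dp[3][5] = 3

3


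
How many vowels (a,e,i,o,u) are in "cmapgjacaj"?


Input: cmapgjacaj
Checking each character:
  'c' at position 0: consonant
  'm' at position 1: consonant
  'a' at position 2: vowel (running total: 1)
  'p' at position 3: consonant
  'g' at position 4: consonant
  'j' at position 5: consonant
  'a' at position 6: vowel (running total: 2)
  'c' at position 7: consonant
  'a' at position 8: vowel (running total: 3)
  'j' at position 9: consonant
Total vowels: 3

3


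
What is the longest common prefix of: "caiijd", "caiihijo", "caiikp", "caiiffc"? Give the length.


Words: caiijd, caiihijo, caiikp, caiiffc
  Position 0: all 'c' => match
  Position 1: all 'a' => match
  Position 2: all 'i' => match
  Position 3: all 'i' => match
  Position 4: ('j', 'h', 'k', 'f') => mismatch, stop
LCP = "caii" (length 4)

4


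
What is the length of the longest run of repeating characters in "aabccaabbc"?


Input: "aabccaabbc"
Scanning for longest run:
  Position 1 ('a'): continues run of 'a', length=2
  Position 2 ('b'): new char, reset run to 1
  Position 3 ('c'): new char, reset run to 1
  Position 4 ('c'): continues run of 'c', length=2
  Position 5 ('a'): new char, reset run to 1
  Position 6 ('a'): continues run of 'a', length=2
  Position 7 ('b'): new char, reset run to 1
  Position 8 ('b'): continues run of 'b', length=2
  Position 9 ('c'): new char, reset run to 1
Longest run: 'a' with length 2

2


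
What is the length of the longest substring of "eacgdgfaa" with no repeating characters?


Input: "eacgdgfaa"
Sliding window (track last position of each char):
  Position 0 ('e'): window [0,0] length 1 -- new best
  Position 1 ('a'): window [0,1] length 2 -- new best
  Position 2 ('c'): window [0,2] length 3 -- new best
  Position 3 ('g'): window [0,3] length 4 -- new best
  Position 4 ('d'): window [0,4] length 5 -- new best
  Position 5 ('g'): repeat (last at 3), move window start to 4
  Position 5 ('g'): window [4,5] length 2
  Position 6 ('f'): window [4,6] length 3
  Position 7 ('a'): window [4,7] length 4
  Position 8 ('a'): repeat (last at 7), move window start to 8
  Position 8 ('a'): window [8,8] length 1
Longest substring with no repeats: "eacgd" with length 5

5


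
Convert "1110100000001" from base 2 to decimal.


Input: "1110100000001" in base 2
Positional expansion:
  Digit '1' (value 1) x 2^12 = 4096
  Digit '1' (value 1) x 2^11 = 2048
  Digit '1' (value 1) x 2^10 = 1024
  Digit '0' (value 0) x 2^9 = 0
  Digit '1' (value 1) x 2^8 = 256
  Digit '0' (value 0) x 2^7 = 0
  Digit '0' (value 0) x 2^6 = 0
  Digit '0' (value 0) x 2^5 = 0
  Digit '0' (value 0) x 2^4 = 0
  Digit '0' (value 0) x 2^3 = 0
  Digit '0' (value 0) x 2^2 = 0
  Digit '0' (value 0) x 2^1 = 0
  Digit '1' (value 1) x 2^0 = 1
Sum = 7425

7425


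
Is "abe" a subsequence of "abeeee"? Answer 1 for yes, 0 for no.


Check if "abe" is a subsequence of "abeeee"
Greedy scan:
  Position 0 ('a'): matches sub[0] = 'a'
  Position 1 ('b'): matches sub[1] = 'b'
  Position 2 ('e'): matches sub[2] = 'e'
  Position 3 ('e'): no match needed
  Position 4 ('e'): no match needed
  Position 5 ('e'): no match needed
All 3 characters matched => is a subsequence

1


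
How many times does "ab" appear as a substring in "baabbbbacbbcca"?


Searching for "ab" in "baabbbbacbbcca"
Scanning each position:
  Position 0: "ba" => no
  Position 1: "aa" => no
  Position 2: "ab" => MATCH
  Position 3: "bb" => no
  Position 4: "bb" => no
  Position 5: "bb" => no
  Position 6: "ba" => no
  Position 7: "ac" => no
  Position 8: "cb" => no
  Position 9: "bb" => no
  Position 10: "bc" => no
  Position 11: "cc" => no
  Position 12: "ca" => no
Total occurrences: 1

1


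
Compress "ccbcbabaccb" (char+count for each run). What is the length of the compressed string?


Input: ccbcbabaccb
Runs:
  'c' x 2 => "c2"
  'b' x 1 => "b1"
  'c' x 1 => "c1"
  'b' x 1 => "b1"
  'a' x 1 => "a1"
  'b' x 1 => "b1"
  'a' x 1 => "a1"
  'c' x 2 => "c2"
  'b' x 1 => "b1"
Compressed: "c2b1c1b1a1b1a1c2b1"
Compressed length: 18

18


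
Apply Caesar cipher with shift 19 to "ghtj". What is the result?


Caesar cipher: shift "ghtj" by 19
  'g' (pos 6) + 19 = pos 25 = 'z'
  'h' (pos 7) + 19 = pos 0 = 'a'
  't' (pos 19) + 19 = pos 12 = 'm'
  'j' (pos 9) + 19 = pos 2 = 'c'
Result: zamc

zamc


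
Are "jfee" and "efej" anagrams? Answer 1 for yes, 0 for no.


Strings: "jfee", "efej"
Sorted first:  eefj
Sorted second: eefj
Sorted forms match => anagrams

1


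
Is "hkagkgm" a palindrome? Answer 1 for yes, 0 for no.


Input: hkagkgm
Reversed: mgkgakh
  Compare pos 0 ('h') with pos 6 ('m'): MISMATCH
  Compare pos 1 ('k') with pos 5 ('g'): MISMATCH
  Compare pos 2 ('a') with pos 4 ('k'): MISMATCH
Result: not a palindrome

0


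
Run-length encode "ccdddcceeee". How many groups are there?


Input: ccdddcceeee
Scanning for consecutive runs:
  Group 1: 'c' x 2 (positions 0-1)
  Group 2: 'd' x 3 (positions 2-4)
  Group 3: 'c' x 2 (positions 5-6)
  Group 4: 'e' x 4 (positions 7-10)
Total groups: 4

4


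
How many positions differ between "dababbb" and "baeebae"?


Comparing "dababbb" and "baeebae" position by position:
  Position 0: 'd' vs 'b' => DIFFER
  Position 1: 'a' vs 'a' => same
  Position 2: 'b' vs 'e' => DIFFER
  Position 3: 'a' vs 'e' => DIFFER
  Position 4: 'b' vs 'b' => same
  Position 5: 'b' vs 'a' => DIFFER
  Position 6: 'b' vs 'e' => DIFFER
Positions that differ: 5

5


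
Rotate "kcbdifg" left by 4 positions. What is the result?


Input: "kcbdifg", rotate left by 4
First 4 characters: "kcbd"
Remaining characters: "ifg"
Concatenate remaining + first: "ifg" + "kcbd" = "ifgkcbd"

ifgkcbd


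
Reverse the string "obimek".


Input: obimek
Reading characters right to left:
  Position 5: 'k'
  Position 4: 'e'
  Position 3: 'm'
  Position 2: 'i'
  Position 1: 'b'
  Position 0: 'o'
Reversed: kemibo

kemibo


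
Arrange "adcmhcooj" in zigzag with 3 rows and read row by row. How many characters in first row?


Zigzag "adcmhcooj" into 3 rows:
Placing characters:
  'a' => row 0
  'd' => row 1
  'c' => row 2
  'm' => row 1
  'h' => row 0
  'c' => row 1
  'o' => row 2
  'o' => row 1
  'j' => row 0
Rows:
  Row 0: "ahj"
  Row 1: "dmco"
  Row 2: "co"
First row length: 3

3


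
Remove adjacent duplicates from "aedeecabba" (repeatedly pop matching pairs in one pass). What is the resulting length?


Input: aedeecabba
Stack-based adjacent duplicate removal:
  Read 'a': push. Stack: a
  Read 'e': push. Stack: ae
  Read 'd': push. Stack: aed
  Read 'e': push. Stack: aede
  Read 'e': matches stack top 'e' => pop. Stack: aed
  Read 'c': push. Stack: aedc
  Read 'a': push. Stack: aedca
  Read 'b': push. Stack: aedcab
  Read 'b': matches stack top 'b' => pop. Stack: aedca
  Read 'a': matches stack top 'a' => pop. Stack: aedc
Final stack: "aedc" (length 4)

4


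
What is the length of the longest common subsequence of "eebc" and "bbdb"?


LCS of "eebc" and "bbdb"
DP table:
           b    b    d    b
      0    0    0    0    0
  e   0    0    0    0    0
  e   0    0    0    0    0
  b   0    1    1    1    1
  c   0    1    1    1    1
LCS length = dp[4][4] = 1

1


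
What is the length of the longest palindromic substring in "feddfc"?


Input: "feddfc"
Checking substrings for palindromes:
  [2:4] "dd" (len 2) => palindrome
Longest palindromic substring: "dd" with length 2

2


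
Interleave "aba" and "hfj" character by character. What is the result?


Interleaving "aba" and "hfj":
  Position 0: 'a' from first, 'h' from second => "ah"
  Position 1: 'b' from first, 'f' from second => "bf"
  Position 2: 'a' from first, 'j' from second => "aj"
Result: ahbfaj

ahbfaj


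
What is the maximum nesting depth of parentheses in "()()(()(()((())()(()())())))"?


Input: "()()(()(()((())()(()())())))"
Tracking depth:
  Position 0 '(': depth becomes 1
  Position 1 ')': depth becomes 0
  Position 2 '(': depth becomes 1
  Position 3 ')': depth becomes 0
  Position 4 '(': depth becomes 1
  Position 5 '(': depth becomes 2
  Position 6 ')': depth becomes 1
  Position 7 '(': depth becomes 2
  Position 8 '(': depth becomes 3
  Position 9 ')': depth becomes 2
  Position 10 '(': depth becomes 3
  Position 11 '(': depth becomes 4
  Position 12 '(': depth becomes 5
  Position 13 ')': depth becomes 4
  Position 14 ')': depth becomes 3
  Position 15 '(': depth becomes 4
  Position 16 ')': depth becomes 3
  Position 17 '(': depth becomes 4
  Position 18 '(': depth becomes 5
  Position 19 ')': depth becomes 4
  Position 20 '(': depth becomes 5
  Position 21 ')': depth becomes 4
  Position 22 ')': depth becomes 3
  Position 23 '(': depth becomes 4
  Position 24 ')': depth becomes 3
  Position 25 ')': depth becomes 2
  Position 26 ')': depth becomes 1
  Position 27 ')': depth becomes 0
Maximum depth reached: 5

5


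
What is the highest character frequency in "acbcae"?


Input: acbcae
Character counts:
  'a': 2
  'b': 1
  'c': 2
  'e': 1
Maximum frequency: 2

2


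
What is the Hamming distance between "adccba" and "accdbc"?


Comparing "adccba" and "accdbc" position by position:
  Position 0: 'a' vs 'a' => same
  Position 1: 'd' vs 'c' => differ
  Position 2: 'c' vs 'c' => same
  Position 3: 'c' vs 'd' => differ
  Position 4: 'b' vs 'b' => same
  Position 5: 'a' vs 'c' => differ
Total differences (Hamming distance): 3

3


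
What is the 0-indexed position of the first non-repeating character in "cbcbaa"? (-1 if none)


Input: cbcbaa
Character frequencies:
  'a': 2
  'b': 2
  'c': 2
Scanning left to right for freq == 1:
  Position 0 ('c'): freq=2, skip
  Position 1 ('b'): freq=2, skip
  Position 2 ('c'): freq=2, skip
  Position 3 ('b'): freq=2, skip
  Position 4 ('a'): freq=2, skip
  Position 5 ('a'): freq=2, skip
  No unique character found => answer = -1

-1


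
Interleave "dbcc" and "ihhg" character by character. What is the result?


Interleaving "dbcc" and "ihhg":
  Position 0: 'd' from first, 'i' from second => "di"
  Position 1: 'b' from first, 'h' from second => "bh"
  Position 2: 'c' from first, 'h' from second => "ch"
  Position 3: 'c' from first, 'g' from second => "cg"
Result: dibhchcg

dibhchcg


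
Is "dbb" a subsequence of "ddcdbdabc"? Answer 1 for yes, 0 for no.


Check if "dbb" is a subsequence of "ddcdbdabc"
Greedy scan:
  Position 0 ('d'): matches sub[0] = 'd'
  Position 1 ('d'): no match needed
  Position 2 ('c'): no match needed
  Position 3 ('d'): no match needed
  Position 4 ('b'): matches sub[1] = 'b'
  Position 5 ('d'): no match needed
  Position 6 ('a'): no match needed
  Position 7 ('b'): matches sub[2] = 'b'
  Position 8 ('c'): no match needed
All 3 characters matched => is a subsequence

1


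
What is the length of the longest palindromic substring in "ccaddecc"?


Input: "ccaddecc"
Checking substrings for palindromes:
  [0:2] "cc" (len 2) => palindrome
  [3:5] "dd" (len 2) => palindrome
  [6:8] "cc" (len 2) => palindrome
Longest palindromic substring: "cc" with length 2

2


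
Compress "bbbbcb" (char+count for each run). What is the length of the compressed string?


Input: bbbbcb
Runs:
  'b' x 4 => "b4"
  'c' x 1 => "c1"
  'b' x 1 => "b1"
Compressed: "b4c1b1"
Compressed length: 6

6


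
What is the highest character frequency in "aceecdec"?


Input: aceecdec
Character counts:
  'a': 1
  'c': 3
  'd': 1
  'e': 3
Maximum frequency: 3

3


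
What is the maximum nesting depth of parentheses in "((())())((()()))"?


Input: "((())())((()()))"
Tracking depth:
  Position 0 '(': depth becomes 1
  Position 1 '(': depth becomes 2
  Position 2 '(': depth becomes 3
  Position 3 ')': depth becomes 2
  Position 4 ')': depth becomes 1
  Position 5 '(': depth becomes 2
  Position 6 ')': depth becomes 1
  Position 7 ')': depth becomes 0
  Position 8 '(': depth becomes 1
  Position 9 '(': depth becomes 2
  Position 10 '(': depth becomes 3
  Position 11 ')': depth becomes 2
  Position 12 '(': depth becomes 3
  Position 13 ')': depth becomes 2
  Position 14 ')': depth becomes 1
  Position 15 ')': depth becomes 0
Maximum depth reached: 3

3


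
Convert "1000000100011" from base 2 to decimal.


Input: "1000000100011" in base 2
Positional expansion:
  Digit '1' (value 1) x 2^12 = 4096
  Digit '0' (value 0) x 2^11 = 0
  Digit '0' (value 0) x 2^10 = 0
  Digit '0' (value 0) x 2^9 = 0
  Digit '0' (value 0) x 2^8 = 0
  Digit '0' (value 0) x 2^7 = 0
  Digit '0' (value 0) x 2^6 = 0
  Digit '1' (value 1) x 2^5 = 32
  Digit '0' (value 0) x 2^4 = 0
  Digit '0' (value 0) x 2^3 = 0
  Digit '0' (value 0) x 2^2 = 0
  Digit '1' (value 1) x 2^1 = 2
  Digit '1' (value 1) x 2^0 = 1
Sum = 4131

4131


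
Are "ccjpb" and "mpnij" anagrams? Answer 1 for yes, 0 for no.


Strings: "ccjpb", "mpnij"
Sorted first:  bccjp
Sorted second: ijmnp
Differ at position 0: 'b' vs 'i' => not anagrams

0


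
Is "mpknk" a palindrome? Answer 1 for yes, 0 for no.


Input: mpknk
Reversed: knkpm
  Compare pos 0 ('m') with pos 4 ('k'): MISMATCH
  Compare pos 1 ('p') with pos 3 ('n'): MISMATCH
Result: not a palindrome

0


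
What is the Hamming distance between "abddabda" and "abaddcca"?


Comparing "abddabda" and "abaddcca" position by position:
  Position 0: 'a' vs 'a' => same
  Position 1: 'b' vs 'b' => same
  Position 2: 'd' vs 'a' => differ
  Position 3: 'd' vs 'd' => same
  Position 4: 'a' vs 'd' => differ
  Position 5: 'b' vs 'c' => differ
  Position 6: 'd' vs 'c' => differ
  Position 7: 'a' vs 'a' => same
Total differences (Hamming distance): 4

4


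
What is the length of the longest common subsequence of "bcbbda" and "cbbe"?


LCS of "bcbbda" and "cbbe"
DP table:
           c    b    b    e
      0    0    0    0    0
  b   0    0    1    1    1
  c   0    1    1    1    1
  b   0    1    2    2    2
  b   0    1    2    3    3
  d   0    1    2    3    3
  a   0    1    2    3    3
LCS length = dp[6][4] = 3

3


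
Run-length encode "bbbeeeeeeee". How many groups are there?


Input: bbbeeeeeeee
Scanning for consecutive runs:
  Group 1: 'b' x 3 (positions 0-2)
  Group 2: 'e' x 8 (positions 3-10)
Total groups: 2

2


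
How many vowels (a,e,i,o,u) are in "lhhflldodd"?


Input: lhhflldodd
Checking each character:
  'l' at position 0: consonant
  'h' at position 1: consonant
  'h' at position 2: consonant
  'f' at position 3: consonant
  'l' at position 4: consonant
  'l' at position 5: consonant
  'd' at position 6: consonant
  'o' at position 7: vowel (running total: 1)
  'd' at position 8: consonant
  'd' at position 9: consonant
Total vowels: 1

1


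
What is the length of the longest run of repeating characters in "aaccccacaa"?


Input: "aaccccacaa"
Scanning for longest run:
  Position 1 ('a'): continues run of 'a', length=2
  Position 2 ('c'): new char, reset run to 1
  Position 3 ('c'): continues run of 'c', length=2
  Position 4 ('c'): continues run of 'c', length=3
  Position 5 ('c'): continues run of 'c', length=4
  Position 6 ('a'): new char, reset run to 1
  Position 7 ('c'): new char, reset run to 1
  Position 8 ('a'): new char, reset run to 1
  Position 9 ('a'): continues run of 'a', length=2
Longest run: 'c' with length 4

4


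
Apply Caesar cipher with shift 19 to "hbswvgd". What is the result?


Caesar cipher: shift "hbswvgd" by 19
  'h' (pos 7) + 19 = pos 0 = 'a'
  'b' (pos 1) + 19 = pos 20 = 'u'
  's' (pos 18) + 19 = pos 11 = 'l'
  'w' (pos 22) + 19 = pos 15 = 'p'
  'v' (pos 21) + 19 = pos 14 = 'o'
  'g' (pos 6) + 19 = pos 25 = 'z'
  'd' (pos 3) + 19 = pos 22 = 'w'
Result: aulpozw

aulpozw


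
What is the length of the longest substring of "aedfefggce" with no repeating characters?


Input: "aedfefggce"
Sliding window (track last position of each char):
  Position 0 ('a'): window [0,0] length 1 -- new best
  Position 1 ('e'): window [0,1] length 2 -- new best
  Position 2 ('d'): window [0,2] length 3 -- new best
  Position 3 ('f'): window [0,3] length 4 -- new best
  Position 4 ('e'): repeat (last at 1), move window start to 2
  Position 4 ('e'): window [2,4] length 3
  Position 5 ('f'): repeat (last at 3), move window start to 4
  Position 5 ('f'): window [4,5] length 2
  Position 6 ('g'): window [4,6] length 3
  Position 7 ('g'): repeat (last at 6), move window start to 7
  Position 7 ('g'): window [7,7] length 1
  Position 8 ('c'): window [7,8] length 2
  Position 9 ('e'): window [7,9] length 3
Longest substring with no repeats: "aedf" with length 4

4
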